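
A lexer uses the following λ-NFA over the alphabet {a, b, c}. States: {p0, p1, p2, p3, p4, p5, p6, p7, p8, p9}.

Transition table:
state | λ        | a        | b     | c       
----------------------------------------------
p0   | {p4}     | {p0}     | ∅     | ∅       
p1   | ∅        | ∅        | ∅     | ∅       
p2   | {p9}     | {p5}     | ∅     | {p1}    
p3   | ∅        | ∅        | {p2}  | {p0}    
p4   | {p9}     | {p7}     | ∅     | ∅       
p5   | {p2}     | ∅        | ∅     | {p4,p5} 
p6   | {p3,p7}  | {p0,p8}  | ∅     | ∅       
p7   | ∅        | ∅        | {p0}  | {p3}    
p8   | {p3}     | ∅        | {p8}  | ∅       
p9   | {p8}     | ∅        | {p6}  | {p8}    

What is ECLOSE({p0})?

{p0, p3, p4, p8, p9}

Start with {p0}.
From p0 via λ: add p4.
From p4 via λ: add p9.
From p9 via λ: add p8.
From p8 via λ: add p3.
No new states can be added; the closed set is {p0, p3, p4, p8, p9}.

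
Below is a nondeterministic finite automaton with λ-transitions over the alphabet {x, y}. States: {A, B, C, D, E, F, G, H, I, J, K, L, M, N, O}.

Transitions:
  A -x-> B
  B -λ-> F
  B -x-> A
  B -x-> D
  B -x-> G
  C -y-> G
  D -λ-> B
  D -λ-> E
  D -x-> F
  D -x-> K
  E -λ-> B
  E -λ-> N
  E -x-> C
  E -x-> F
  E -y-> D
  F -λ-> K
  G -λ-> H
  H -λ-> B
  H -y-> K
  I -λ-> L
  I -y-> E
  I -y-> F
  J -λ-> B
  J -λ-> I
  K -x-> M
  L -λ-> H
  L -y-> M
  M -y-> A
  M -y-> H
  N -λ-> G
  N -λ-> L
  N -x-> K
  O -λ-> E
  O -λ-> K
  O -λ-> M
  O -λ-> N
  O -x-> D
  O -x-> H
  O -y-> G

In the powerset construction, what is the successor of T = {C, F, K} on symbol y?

C on y → {G}.
No y-transition from F, K.
Union after reading y: {G}.
Now take the λ-closure:
From G via λ: add H.
From H via λ: add B.
From B via λ: add F.
From F via λ: add K.
No new states can be added; the closed set is {B, F, G, H, K}.

{B, F, G, H, K}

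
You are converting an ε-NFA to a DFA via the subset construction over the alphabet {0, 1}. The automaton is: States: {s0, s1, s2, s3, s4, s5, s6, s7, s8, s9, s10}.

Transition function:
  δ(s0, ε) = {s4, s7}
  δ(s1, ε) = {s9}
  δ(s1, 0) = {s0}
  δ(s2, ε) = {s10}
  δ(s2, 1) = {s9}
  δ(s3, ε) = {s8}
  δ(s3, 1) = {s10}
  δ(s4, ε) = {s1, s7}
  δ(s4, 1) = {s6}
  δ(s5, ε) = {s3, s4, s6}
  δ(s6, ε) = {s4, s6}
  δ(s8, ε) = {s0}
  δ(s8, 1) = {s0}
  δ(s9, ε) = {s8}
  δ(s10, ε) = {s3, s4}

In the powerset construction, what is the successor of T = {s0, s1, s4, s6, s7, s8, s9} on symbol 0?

{s0, s1, s4, s7, s8, s9}

s1 on 0 → {s0}.
No 0-transition from s0, s4, s6, s7, s8, s9.
Union after reading 0: {s0}.
Now take the ε-closure:
From s0 via ε: add s4, s7.
From s4 via ε: add s1.
From s1 via ε: add s9.
From s9 via ε: add s8.
No new states can be added; the closed set is {s0, s1, s4, s7, s8, s9}.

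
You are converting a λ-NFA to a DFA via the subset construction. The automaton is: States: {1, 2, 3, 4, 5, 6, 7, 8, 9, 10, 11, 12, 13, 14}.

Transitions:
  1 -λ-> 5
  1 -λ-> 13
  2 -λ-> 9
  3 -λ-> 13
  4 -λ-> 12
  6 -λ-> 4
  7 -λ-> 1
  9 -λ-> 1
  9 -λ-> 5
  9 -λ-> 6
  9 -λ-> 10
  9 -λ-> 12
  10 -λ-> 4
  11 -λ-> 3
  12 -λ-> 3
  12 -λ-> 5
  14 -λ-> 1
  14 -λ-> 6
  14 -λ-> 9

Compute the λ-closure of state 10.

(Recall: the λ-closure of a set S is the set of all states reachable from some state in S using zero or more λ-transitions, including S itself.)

Start with {10}.
From 10 via λ: add 4.
From 4 via λ: add 12.
From 12 via λ: add 3, 5.
From 3 via λ: add 13.
No new states can be added; the closed set is {3, 4, 5, 10, 12, 13}.

{3, 4, 5, 10, 12, 13}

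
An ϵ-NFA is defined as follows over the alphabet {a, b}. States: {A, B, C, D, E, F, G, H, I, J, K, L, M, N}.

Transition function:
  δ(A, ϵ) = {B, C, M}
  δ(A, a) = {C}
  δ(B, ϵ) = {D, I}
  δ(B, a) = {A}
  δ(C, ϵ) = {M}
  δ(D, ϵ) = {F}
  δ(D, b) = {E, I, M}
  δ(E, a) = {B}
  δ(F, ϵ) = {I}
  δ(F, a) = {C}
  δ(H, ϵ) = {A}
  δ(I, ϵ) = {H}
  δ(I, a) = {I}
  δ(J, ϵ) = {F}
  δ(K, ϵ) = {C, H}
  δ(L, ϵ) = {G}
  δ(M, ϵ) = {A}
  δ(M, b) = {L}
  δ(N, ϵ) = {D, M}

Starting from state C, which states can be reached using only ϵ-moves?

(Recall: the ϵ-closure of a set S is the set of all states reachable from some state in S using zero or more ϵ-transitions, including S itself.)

{A, B, C, D, F, H, I, M}

Start with {C}.
From C via ϵ: add M.
From M via ϵ: add A.
From A via ϵ: add B.
From B via ϵ: add D, I.
From D via ϵ: add F.
From I via ϵ: add H.
No new states can be added; the closed set is {A, B, C, D, F, H, I, M}.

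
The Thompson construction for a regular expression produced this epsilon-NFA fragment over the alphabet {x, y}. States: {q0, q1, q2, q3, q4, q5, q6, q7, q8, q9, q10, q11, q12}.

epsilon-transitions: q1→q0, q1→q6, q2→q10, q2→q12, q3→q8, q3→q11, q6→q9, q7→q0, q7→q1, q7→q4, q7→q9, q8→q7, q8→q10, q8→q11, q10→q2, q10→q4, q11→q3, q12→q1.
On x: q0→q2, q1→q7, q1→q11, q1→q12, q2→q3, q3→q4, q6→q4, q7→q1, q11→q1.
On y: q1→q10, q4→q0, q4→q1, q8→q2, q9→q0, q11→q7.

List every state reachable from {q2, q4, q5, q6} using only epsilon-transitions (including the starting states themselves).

{q0, q1, q2, q4, q5, q6, q9, q10, q12}

Start with {q2, q4, q5, q6}.
From q2 via epsilon: add q10, q12.
From q6 via epsilon: add q9.
From q12 via epsilon: add q1.
From q1 via epsilon: add q0.
No new states can be added; the closed set is {q0, q1, q2, q4, q5, q6, q9, q10, q12}.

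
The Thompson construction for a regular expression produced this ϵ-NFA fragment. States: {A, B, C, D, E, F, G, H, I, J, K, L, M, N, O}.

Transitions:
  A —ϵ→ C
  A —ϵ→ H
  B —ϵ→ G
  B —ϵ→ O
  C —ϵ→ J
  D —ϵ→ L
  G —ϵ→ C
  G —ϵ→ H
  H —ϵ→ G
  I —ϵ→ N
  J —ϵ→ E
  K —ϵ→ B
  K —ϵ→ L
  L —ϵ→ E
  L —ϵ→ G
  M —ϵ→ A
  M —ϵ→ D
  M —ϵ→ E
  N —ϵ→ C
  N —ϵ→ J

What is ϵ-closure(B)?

Start with {B}.
From B via ϵ: add G, O.
From G via ϵ: add C, H.
From C via ϵ: add J.
From J via ϵ: add E.
No new states can be added; the closed set is {B, C, E, G, H, J, O}.

{B, C, E, G, H, J, O}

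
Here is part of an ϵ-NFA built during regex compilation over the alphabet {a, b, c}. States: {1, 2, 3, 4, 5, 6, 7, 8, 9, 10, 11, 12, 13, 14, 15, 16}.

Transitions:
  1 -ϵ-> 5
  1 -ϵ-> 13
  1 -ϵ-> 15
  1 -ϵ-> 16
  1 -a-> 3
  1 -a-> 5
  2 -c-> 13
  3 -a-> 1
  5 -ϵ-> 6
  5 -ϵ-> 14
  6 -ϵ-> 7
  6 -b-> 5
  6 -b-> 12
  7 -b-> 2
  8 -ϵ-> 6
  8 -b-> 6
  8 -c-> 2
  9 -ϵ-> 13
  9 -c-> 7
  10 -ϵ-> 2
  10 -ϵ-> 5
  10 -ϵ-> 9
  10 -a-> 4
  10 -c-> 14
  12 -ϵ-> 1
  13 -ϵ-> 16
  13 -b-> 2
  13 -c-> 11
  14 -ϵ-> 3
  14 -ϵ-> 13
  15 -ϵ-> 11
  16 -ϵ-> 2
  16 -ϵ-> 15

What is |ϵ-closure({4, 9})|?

7

Start with {4, 9}.
From 9 via ϵ: add 13.
From 13 via ϵ: add 16.
From 16 via ϵ: add 2, 15.
From 15 via ϵ: add 11.
ϵ-closure = {2, 4, 9, 11, 13, 15, 16}, which has 7 states.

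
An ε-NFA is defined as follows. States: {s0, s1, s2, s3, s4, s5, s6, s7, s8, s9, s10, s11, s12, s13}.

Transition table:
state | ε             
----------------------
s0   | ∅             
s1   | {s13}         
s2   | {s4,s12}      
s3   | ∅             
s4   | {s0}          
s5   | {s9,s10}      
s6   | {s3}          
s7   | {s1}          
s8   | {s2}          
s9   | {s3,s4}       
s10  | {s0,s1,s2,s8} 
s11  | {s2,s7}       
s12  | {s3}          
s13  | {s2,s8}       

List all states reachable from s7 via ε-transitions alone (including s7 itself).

{s0, s1, s2, s3, s4, s7, s8, s12, s13}

Start with {s7}.
From s7 via ε: add s1.
From s1 via ε: add s13.
From s13 via ε: add s2, s8.
From s2 via ε: add s4, s12.
From s4 via ε: add s0.
From s12 via ε: add s3.
No new states can be added; the closed set is {s0, s1, s2, s3, s4, s7, s8, s12, s13}.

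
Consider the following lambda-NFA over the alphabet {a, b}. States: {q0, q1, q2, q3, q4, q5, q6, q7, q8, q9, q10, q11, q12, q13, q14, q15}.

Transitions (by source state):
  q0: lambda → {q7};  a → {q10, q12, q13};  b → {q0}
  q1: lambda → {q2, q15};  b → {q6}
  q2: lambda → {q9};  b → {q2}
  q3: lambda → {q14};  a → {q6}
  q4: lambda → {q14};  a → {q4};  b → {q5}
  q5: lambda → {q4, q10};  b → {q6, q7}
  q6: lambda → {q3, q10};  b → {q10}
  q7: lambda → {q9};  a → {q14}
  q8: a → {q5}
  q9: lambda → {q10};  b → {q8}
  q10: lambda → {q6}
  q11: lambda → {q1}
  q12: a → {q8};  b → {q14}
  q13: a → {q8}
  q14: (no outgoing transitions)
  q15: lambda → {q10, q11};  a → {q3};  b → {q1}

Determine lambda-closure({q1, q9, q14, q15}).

Start with {q1, q9, q14, q15}.
From q1 via lambda: add q2.
From q9 via lambda: add q10.
From q15 via lambda: add q11.
From q10 via lambda: add q6.
From q6 via lambda: add q3.
No new states can be added; the closed set is {q1, q2, q3, q6, q9, q10, q11, q14, q15}.

{q1, q2, q3, q6, q9, q10, q11, q14, q15}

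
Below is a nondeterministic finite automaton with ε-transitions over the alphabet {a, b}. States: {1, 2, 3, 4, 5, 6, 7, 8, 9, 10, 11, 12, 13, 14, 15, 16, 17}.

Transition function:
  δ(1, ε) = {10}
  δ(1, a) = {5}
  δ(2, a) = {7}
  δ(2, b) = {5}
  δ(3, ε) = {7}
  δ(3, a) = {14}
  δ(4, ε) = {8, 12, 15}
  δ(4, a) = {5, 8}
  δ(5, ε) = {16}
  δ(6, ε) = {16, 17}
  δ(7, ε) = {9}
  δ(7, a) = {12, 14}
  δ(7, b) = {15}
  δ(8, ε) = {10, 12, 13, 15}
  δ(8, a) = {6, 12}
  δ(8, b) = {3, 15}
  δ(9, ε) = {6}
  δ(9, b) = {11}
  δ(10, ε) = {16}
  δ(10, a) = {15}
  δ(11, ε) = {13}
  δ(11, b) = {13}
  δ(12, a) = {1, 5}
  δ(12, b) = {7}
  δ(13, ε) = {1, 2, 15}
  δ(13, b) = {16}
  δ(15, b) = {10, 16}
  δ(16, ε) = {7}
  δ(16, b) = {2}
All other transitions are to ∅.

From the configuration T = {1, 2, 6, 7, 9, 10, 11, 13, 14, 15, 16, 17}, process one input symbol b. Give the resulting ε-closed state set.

2 on b → {5}.
7 on b → {15}.
9 on b → {11}.
11 on b → {13}.
13 on b → {16}.
15 on b → {10, 16}.
16 on b → {2}.
No b-transition from 1, 6, 10, 14, 17.
Union after reading b: {2, 5, 10, 11, 13, 15, 16}.
Now take the ε-closure:
From 13 via ε: add 1.
From 16 via ε: add 7.
From 7 via ε: add 9.
From 9 via ε: add 6.
From 6 via ε: add 17.
No new states can be added; the closed set is {1, 2, 5, 6, 7, 9, 10, 11, 13, 15, 16, 17}.

{1, 2, 5, 6, 7, 9, 10, 11, 13, 15, 16, 17}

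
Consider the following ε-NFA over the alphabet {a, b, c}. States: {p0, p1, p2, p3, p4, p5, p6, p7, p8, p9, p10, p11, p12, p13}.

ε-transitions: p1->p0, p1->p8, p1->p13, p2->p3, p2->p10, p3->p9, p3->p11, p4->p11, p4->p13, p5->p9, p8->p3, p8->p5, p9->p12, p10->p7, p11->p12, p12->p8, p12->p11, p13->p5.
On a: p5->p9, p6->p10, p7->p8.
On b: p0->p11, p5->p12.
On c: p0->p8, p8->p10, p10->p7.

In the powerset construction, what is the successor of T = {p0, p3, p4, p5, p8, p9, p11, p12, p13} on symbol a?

p5 on a → {p9}.
No a-transition from p0, p3, p4, p8, p9, p11, p12, p13.
Union after reading a: {p9}.
Now take the ε-closure:
From p9 via ε: add p12.
From p12 via ε: add p8, p11.
From p8 via ε: add p3, p5.
No new states can be added; the closed set is {p3, p5, p8, p9, p11, p12}.

{p3, p5, p8, p9, p11, p12}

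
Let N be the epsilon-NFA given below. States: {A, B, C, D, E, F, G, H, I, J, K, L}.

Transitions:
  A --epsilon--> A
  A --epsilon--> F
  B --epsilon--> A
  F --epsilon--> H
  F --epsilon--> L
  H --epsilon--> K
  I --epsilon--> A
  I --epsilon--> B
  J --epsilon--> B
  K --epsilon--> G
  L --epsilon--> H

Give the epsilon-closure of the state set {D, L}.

{D, G, H, K, L}

Start with {D, L}.
From L via epsilon: add H.
From H via epsilon: add K.
From K via epsilon: add G.
No new states can be added; the closed set is {D, G, H, K, L}.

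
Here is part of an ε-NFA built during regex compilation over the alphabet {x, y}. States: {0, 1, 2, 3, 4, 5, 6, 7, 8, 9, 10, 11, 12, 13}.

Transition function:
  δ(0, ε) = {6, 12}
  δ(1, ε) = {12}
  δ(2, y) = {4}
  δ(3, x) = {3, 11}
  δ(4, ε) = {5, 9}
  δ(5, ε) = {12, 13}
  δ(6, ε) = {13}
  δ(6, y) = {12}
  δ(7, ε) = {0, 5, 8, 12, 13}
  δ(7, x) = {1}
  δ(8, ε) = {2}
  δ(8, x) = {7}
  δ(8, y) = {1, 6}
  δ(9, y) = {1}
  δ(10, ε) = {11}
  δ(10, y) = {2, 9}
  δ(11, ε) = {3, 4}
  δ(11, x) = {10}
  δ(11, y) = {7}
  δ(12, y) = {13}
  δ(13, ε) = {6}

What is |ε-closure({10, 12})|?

9

Start with {10, 12}.
From 10 via ε: add 11.
From 11 via ε: add 3, 4.
From 4 via ε: add 5, 9.
From 5 via ε: add 13.
From 13 via ε: add 6.
ε-closure = {3, 4, 5, 6, 9, 10, 11, 12, 13}, which has 9 states.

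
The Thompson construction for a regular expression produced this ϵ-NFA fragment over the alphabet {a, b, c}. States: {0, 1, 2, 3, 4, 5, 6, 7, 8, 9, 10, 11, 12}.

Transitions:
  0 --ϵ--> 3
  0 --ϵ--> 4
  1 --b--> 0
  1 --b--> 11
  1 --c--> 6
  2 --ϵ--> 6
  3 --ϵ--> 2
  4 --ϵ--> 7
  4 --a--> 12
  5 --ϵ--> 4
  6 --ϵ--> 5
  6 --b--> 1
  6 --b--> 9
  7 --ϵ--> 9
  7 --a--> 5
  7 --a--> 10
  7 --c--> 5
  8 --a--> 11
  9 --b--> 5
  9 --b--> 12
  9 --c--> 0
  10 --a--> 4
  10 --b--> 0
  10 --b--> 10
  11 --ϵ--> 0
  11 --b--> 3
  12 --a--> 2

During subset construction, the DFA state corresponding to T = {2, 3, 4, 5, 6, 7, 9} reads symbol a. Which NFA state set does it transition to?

4 on a → {12}.
7 on a → {5, 10}.
No a-transition from 2, 3, 5, 6, 9.
Union after reading a: {5, 10, 12}.
Now take the ϵ-closure:
From 5 via ϵ: add 4.
From 4 via ϵ: add 7.
From 7 via ϵ: add 9.
No new states can be added; the closed set is {4, 5, 7, 9, 10, 12}.

{4, 5, 7, 9, 10, 12}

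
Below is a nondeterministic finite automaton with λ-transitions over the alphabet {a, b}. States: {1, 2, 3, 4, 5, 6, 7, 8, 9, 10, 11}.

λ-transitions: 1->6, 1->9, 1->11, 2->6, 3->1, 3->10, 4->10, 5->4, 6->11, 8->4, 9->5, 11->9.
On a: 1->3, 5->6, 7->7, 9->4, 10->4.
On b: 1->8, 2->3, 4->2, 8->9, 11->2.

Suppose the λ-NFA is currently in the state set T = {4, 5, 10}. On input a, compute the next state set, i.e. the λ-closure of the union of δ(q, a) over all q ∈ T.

5 on a → {6}.
10 on a → {4}.
No a-transition from 4.
Union after reading a: {4, 6}.
Now take the λ-closure:
From 4 via λ: add 10.
From 6 via λ: add 11.
From 11 via λ: add 9.
From 9 via λ: add 5.
No new states can be added; the closed set is {4, 5, 6, 9, 10, 11}.

{4, 5, 6, 9, 10, 11}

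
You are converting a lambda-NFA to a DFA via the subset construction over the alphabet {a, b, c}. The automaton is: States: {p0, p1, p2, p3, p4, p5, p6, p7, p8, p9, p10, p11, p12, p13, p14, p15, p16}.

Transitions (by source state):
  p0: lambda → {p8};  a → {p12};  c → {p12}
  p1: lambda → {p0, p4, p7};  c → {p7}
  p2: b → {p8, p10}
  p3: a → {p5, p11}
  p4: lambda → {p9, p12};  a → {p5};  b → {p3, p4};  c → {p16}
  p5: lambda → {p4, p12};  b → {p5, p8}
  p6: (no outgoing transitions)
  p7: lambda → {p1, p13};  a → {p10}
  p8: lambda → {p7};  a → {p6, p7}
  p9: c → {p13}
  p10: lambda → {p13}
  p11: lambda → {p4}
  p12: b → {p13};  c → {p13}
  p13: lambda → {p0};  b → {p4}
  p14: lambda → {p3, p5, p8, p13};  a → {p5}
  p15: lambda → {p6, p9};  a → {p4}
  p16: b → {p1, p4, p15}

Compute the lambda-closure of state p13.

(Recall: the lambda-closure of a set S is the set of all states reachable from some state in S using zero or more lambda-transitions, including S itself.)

{p0, p1, p4, p7, p8, p9, p12, p13}

Start with {p13}.
From p13 via lambda: add p0.
From p0 via lambda: add p8.
From p8 via lambda: add p7.
From p7 via lambda: add p1.
From p1 via lambda: add p4.
From p4 via lambda: add p9, p12.
No new states can be added; the closed set is {p0, p1, p4, p7, p8, p9, p12, p13}.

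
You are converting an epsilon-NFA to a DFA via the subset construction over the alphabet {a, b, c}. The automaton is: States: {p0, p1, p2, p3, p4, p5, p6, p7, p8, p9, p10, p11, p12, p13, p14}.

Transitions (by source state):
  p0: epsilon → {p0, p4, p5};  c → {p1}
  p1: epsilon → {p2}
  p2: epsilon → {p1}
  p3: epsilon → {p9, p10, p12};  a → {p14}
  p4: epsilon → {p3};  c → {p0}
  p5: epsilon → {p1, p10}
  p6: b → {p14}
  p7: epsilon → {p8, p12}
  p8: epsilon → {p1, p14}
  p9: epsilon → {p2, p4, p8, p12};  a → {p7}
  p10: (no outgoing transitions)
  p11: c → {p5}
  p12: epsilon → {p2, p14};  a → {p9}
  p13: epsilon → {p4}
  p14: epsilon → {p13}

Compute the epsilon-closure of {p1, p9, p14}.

{p1, p2, p3, p4, p8, p9, p10, p12, p13, p14}

Start with {p1, p9, p14}.
From p1 via epsilon: add p2.
From p9 via epsilon: add p4, p8, p12.
From p14 via epsilon: add p13.
From p4 via epsilon: add p3.
From p3 via epsilon: add p10.
No new states can be added; the closed set is {p1, p2, p3, p4, p8, p9, p10, p12, p13, p14}.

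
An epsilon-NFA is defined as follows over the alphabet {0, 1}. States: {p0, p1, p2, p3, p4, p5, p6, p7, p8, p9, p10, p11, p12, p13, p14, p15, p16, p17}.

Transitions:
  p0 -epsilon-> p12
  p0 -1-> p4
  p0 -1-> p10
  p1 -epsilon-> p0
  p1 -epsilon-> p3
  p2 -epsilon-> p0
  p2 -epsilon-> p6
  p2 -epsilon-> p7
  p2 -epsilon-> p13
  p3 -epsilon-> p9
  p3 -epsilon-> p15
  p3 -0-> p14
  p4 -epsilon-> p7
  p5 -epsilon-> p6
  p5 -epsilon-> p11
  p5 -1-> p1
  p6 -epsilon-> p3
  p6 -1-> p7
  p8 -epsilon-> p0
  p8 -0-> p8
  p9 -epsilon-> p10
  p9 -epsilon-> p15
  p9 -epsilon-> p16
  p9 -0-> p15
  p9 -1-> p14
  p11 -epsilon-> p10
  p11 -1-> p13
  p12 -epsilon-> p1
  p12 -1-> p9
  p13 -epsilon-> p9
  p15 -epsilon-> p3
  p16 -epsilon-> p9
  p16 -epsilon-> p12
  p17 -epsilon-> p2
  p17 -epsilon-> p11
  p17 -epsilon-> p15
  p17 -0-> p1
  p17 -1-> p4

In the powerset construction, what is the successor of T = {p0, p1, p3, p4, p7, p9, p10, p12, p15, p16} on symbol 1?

{p0, p1, p3, p4, p7, p9, p10, p12, p14, p15, p16}

p0 on 1 → {p4, p10}.
p9 on 1 → {p14}.
p12 on 1 → {p9}.
No 1-transition from p1, p3, p4, p7, p10, p15, p16.
Union after reading 1: {p4, p9, p10, p14}.
Now take the epsilon-closure:
From p4 via epsilon: add p7.
From p9 via epsilon: add p15, p16.
From p15 via epsilon: add p3.
From p16 via epsilon: add p12.
From p12 via epsilon: add p1.
From p1 via epsilon: add p0.
No new states can be added; the closed set is {p0, p1, p3, p4, p7, p9, p10, p12, p14, p15, p16}.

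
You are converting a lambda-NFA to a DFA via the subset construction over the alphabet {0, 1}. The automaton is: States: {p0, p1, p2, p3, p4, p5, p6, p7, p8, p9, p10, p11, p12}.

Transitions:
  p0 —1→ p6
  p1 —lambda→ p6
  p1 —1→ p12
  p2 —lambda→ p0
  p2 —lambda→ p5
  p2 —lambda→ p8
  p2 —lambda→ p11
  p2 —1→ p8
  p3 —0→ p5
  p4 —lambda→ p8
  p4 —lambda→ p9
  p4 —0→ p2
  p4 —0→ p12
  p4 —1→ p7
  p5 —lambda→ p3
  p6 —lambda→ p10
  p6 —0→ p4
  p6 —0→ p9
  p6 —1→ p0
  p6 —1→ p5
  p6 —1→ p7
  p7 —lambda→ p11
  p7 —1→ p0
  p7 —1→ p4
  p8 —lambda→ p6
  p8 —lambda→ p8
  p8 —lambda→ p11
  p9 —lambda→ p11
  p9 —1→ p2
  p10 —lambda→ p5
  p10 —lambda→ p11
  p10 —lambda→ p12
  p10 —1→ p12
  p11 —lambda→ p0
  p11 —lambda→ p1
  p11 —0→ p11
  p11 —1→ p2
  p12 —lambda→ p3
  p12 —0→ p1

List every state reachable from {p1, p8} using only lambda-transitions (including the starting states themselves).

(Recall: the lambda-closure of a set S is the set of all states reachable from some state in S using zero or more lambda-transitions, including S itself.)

Start with {p1, p8}.
From p1 via lambda: add p6.
From p8 via lambda: add p11.
From p6 via lambda: add p10.
From p11 via lambda: add p0.
From p10 via lambda: add p5, p12.
From p5 via lambda: add p3.
No new states can be added; the closed set is {p0, p1, p3, p5, p6, p8, p10, p11, p12}.

{p0, p1, p3, p5, p6, p8, p10, p11, p12}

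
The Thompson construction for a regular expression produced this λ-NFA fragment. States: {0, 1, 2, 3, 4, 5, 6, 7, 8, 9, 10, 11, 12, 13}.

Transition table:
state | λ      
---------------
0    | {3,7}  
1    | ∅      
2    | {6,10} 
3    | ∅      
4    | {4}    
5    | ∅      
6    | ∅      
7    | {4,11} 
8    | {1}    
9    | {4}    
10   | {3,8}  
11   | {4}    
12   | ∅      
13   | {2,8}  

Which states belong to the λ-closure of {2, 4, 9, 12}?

Start with {2, 4, 9, 12}.
From 2 via λ: add 6, 10.
From 10 via λ: add 3, 8.
From 8 via λ: add 1.
No new states can be added; the closed set is {1, 2, 3, 4, 6, 8, 9, 10, 12}.

{1, 2, 3, 4, 6, 8, 9, 10, 12}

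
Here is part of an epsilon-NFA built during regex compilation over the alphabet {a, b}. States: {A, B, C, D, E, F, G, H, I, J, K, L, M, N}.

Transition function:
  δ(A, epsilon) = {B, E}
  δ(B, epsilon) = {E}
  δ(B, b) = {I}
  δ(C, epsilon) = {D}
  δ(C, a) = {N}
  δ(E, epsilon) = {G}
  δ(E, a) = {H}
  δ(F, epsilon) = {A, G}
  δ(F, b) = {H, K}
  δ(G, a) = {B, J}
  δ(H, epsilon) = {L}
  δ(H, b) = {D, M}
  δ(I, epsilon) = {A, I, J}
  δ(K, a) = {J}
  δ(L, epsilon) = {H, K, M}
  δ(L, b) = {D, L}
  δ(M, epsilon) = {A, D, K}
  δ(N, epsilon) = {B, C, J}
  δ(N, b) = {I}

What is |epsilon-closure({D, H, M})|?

Start with {D, H, M}.
From H via epsilon: add L.
From M via epsilon: add A, K.
From A via epsilon: add B, E.
From E via epsilon: add G.
epsilon-closure = {A, B, D, E, G, H, K, L, M}, which has 9 states.

9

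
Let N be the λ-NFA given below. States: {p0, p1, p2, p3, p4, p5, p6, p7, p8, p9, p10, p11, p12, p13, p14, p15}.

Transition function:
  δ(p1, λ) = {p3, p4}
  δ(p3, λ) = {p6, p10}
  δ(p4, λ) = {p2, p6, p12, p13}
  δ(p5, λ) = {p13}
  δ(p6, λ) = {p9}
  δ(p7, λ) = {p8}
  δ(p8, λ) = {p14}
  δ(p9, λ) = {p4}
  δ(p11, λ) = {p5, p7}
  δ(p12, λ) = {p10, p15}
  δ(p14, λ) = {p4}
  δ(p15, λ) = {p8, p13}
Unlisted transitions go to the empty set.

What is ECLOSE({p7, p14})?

{p2, p4, p6, p7, p8, p9, p10, p12, p13, p14, p15}

Start with {p7, p14}.
From p7 via λ: add p8.
From p14 via λ: add p4.
From p4 via λ: add p2, p6, p12, p13.
From p6 via λ: add p9.
From p12 via λ: add p10, p15.
No new states can be added; the closed set is {p2, p4, p6, p7, p8, p9, p10, p12, p13, p14, p15}.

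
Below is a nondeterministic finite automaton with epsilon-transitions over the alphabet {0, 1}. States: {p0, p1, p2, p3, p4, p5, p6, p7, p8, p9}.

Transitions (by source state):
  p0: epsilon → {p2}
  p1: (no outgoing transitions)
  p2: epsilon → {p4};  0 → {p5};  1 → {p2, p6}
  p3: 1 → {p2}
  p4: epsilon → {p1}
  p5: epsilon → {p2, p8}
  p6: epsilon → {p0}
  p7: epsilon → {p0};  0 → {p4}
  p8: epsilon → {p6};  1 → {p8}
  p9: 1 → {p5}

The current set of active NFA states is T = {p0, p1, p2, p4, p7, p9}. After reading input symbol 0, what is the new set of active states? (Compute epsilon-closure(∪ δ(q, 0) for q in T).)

p2 on 0 → {p5}.
p7 on 0 → {p4}.
No 0-transition from p0, p1, p4, p9.
Union after reading 0: {p4, p5}.
Now take the epsilon-closure:
From p4 via epsilon: add p1.
From p5 via epsilon: add p2, p8.
From p8 via epsilon: add p6.
From p6 via epsilon: add p0.
No new states can be added; the closed set is {p0, p1, p2, p4, p5, p6, p8}.

{p0, p1, p2, p4, p5, p6, p8}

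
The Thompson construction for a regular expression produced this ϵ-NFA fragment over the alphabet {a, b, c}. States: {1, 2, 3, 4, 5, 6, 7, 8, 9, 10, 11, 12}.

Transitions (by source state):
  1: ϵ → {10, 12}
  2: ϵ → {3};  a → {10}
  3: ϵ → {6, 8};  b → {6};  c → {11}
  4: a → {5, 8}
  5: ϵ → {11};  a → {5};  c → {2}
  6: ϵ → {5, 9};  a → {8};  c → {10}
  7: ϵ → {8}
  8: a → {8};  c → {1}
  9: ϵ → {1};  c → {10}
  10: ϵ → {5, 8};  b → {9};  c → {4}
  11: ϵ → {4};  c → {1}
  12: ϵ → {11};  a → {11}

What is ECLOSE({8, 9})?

{1, 4, 5, 8, 9, 10, 11, 12}

Start with {8, 9}.
From 9 via ϵ: add 1.
From 1 via ϵ: add 10, 12.
From 10 via ϵ: add 5.
From 12 via ϵ: add 11.
From 11 via ϵ: add 4.
No new states can be added; the closed set is {1, 4, 5, 8, 9, 10, 11, 12}.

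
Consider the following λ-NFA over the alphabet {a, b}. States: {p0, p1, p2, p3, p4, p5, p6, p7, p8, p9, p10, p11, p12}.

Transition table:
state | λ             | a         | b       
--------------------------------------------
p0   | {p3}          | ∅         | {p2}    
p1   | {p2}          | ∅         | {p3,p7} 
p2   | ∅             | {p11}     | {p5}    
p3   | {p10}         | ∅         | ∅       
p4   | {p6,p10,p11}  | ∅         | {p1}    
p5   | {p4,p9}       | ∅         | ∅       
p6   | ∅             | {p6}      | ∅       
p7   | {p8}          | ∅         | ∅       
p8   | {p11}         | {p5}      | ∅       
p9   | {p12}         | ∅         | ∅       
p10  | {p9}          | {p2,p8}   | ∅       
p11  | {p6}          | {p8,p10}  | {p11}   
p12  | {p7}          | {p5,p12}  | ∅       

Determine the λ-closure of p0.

{p0, p3, p6, p7, p8, p9, p10, p11, p12}

Start with {p0}.
From p0 via λ: add p3.
From p3 via λ: add p10.
From p10 via λ: add p9.
From p9 via λ: add p12.
From p12 via λ: add p7.
From p7 via λ: add p8.
From p8 via λ: add p11.
From p11 via λ: add p6.
No new states can be added; the closed set is {p0, p3, p6, p7, p8, p9, p10, p11, p12}.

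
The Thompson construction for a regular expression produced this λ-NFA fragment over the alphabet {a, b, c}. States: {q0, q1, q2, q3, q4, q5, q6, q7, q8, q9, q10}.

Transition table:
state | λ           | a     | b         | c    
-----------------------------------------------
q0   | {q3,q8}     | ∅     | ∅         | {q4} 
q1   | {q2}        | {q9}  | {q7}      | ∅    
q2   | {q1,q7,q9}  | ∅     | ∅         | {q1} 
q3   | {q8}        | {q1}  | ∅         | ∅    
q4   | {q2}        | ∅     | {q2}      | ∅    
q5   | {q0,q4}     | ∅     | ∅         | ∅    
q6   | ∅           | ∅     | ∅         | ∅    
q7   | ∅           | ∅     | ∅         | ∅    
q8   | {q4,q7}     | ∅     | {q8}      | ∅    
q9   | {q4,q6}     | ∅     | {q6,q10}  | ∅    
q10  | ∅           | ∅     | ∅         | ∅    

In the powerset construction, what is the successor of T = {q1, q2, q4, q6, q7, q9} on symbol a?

{q1, q2, q4, q6, q7, q9}

q1 on a → {q9}.
No a-transition from q2, q4, q6, q7, q9.
Union after reading a: {q9}.
Now take the λ-closure:
From q9 via λ: add q4, q6.
From q4 via λ: add q2.
From q2 via λ: add q1, q7.
No new states can be added; the closed set is {q1, q2, q4, q6, q7, q9}.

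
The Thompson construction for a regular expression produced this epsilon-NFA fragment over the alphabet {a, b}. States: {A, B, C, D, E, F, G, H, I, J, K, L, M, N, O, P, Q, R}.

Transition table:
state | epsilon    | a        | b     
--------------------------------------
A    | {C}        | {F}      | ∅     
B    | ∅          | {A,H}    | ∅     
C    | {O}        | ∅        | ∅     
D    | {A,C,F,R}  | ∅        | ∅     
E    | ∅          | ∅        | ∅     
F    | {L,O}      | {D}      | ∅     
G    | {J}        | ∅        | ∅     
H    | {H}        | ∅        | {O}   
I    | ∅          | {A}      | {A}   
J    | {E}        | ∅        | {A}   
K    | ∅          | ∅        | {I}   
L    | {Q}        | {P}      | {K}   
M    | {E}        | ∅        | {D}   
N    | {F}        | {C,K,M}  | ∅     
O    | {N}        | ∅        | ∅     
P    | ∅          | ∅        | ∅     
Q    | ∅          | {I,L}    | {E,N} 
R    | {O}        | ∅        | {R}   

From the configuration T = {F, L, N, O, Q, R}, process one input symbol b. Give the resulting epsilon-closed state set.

L on b → {K}.
Q on b → {E, N}.
R on b → {R}.
No b-transition from F, N, O.
Union after reading b: {E, K, N, R}.
Now take the epsilon-closure:
From N via epsilon: add F.
From R via epsilon: add O.
From F via epsilon: add L.
From L via epsilon: add Q.
No new states can be added; the closed set is {E, F, K, L, N, O, Q, R}.

{E, F, K, L, N, O, Q, R}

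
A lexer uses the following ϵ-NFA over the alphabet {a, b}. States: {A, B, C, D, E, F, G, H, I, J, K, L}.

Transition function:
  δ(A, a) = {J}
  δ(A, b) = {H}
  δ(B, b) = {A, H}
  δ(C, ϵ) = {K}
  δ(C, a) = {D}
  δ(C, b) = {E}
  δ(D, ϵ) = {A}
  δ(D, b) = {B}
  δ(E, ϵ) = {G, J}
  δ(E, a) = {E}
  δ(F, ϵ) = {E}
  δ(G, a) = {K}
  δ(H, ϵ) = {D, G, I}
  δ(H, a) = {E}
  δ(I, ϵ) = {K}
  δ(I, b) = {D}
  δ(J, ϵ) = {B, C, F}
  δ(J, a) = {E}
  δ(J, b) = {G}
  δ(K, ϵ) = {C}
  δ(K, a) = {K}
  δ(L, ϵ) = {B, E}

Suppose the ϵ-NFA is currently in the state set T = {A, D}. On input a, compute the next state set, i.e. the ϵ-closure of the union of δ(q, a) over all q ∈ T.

{B, C, E, F, G, J, K}

A on a → {J}.
No a-transition from D.
Union after reading a: {J}.
Now take the ϵ-closure:
From J via ϵ: add B, C, F.
From C via ϵ: add K.
From F via ϵ: add E.
From E via ϵ: add G.
No new states can be added; the closed set is {B, C, E, F, G, J, K}.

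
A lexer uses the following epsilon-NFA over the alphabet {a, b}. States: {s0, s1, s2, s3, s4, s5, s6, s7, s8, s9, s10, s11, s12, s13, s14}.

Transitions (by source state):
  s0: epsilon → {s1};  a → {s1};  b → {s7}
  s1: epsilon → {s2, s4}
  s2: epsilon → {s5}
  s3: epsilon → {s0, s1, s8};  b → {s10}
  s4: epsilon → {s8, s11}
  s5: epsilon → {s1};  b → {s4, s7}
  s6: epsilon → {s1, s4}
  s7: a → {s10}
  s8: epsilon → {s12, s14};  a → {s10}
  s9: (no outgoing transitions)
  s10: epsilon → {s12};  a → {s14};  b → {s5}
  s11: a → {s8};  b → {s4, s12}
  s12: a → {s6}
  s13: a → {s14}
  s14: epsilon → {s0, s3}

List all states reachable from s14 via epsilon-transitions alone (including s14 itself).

{s0, s1, s2, s3, s4, s5, s8, s11, s12, s14}

Start with {s14}.
From s14 via epsilon: add s0, s3.
From s0 via epsilon: add s1.
From s3 via epsilon: add s8.
From s1 via epsilon: add s2, s4.
From s8 via epsilon: add s12.
From s2 via epsilon: add s5.
From s4 via epsilon: add s11.
No new states can be added; the closed set is {s0, s1, s2, s3, s4, s5, s8, s11, s12, s14}.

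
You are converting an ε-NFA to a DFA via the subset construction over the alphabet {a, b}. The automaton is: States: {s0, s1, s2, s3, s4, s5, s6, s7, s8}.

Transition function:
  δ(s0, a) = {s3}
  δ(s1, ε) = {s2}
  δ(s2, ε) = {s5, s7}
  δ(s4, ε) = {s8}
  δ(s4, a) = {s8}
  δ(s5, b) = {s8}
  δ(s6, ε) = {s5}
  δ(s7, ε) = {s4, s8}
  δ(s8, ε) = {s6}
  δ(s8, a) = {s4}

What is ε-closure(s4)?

{s4, s5, s6, s8}

Start with {s4}.
From s4 via ε: add s8.
From s8 via ε: add s6.
From s6 via ε: add s5.
No new states can be added; the closed set is {s4, s5, s6, s8}.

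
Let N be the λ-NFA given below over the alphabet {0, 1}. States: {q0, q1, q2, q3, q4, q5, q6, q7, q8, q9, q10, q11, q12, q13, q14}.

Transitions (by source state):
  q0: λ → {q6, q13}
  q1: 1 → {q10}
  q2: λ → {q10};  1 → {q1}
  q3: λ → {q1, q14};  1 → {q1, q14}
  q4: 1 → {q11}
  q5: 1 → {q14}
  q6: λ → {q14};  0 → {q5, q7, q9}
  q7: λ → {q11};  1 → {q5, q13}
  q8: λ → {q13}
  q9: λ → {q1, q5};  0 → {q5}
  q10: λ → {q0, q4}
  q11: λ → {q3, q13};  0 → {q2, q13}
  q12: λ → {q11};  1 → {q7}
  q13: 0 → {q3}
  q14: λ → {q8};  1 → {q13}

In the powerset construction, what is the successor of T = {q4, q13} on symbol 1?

{q1, q3, q8, q11, q13, q14}

q4 on 1 → {q11}.
No 1-transition from q13.
Union after reading 1: {q11}.
Now take the λ-closure:
From q11 via λ: add q3, q13.
From q3 via λ: add q1, q14.
From q14 via λ: add q8.
No new states can be added; the closed set is {q1, q3, q8, q11, q13, q14}.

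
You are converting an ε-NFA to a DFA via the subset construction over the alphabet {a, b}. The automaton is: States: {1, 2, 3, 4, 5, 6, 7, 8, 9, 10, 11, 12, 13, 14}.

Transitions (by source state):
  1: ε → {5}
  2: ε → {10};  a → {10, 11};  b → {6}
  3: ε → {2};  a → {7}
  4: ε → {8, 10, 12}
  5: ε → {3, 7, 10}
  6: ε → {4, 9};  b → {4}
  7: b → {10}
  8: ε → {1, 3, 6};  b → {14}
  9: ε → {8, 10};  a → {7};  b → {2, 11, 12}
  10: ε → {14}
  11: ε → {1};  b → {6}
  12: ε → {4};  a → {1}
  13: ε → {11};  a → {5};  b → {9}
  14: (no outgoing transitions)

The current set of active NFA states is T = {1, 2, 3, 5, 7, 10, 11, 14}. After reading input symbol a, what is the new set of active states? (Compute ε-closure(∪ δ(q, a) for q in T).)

2 on a → {10, 11}.
3 on a → {7}.
No a-transition from 1, 5, 7, 10, 11, 14.
Union after reading a: {7, 10, 11}.
Now take the ε-closure:
From 10 via ε: add 14.
From 11 via ε: add 1.
From 1 via ε: add 5.
From 5 via ε: add 3.
From 3 via ε: add 2.
No new states can be added; the closed set is {1, 2, 3, 5, 7, 10, 11, 14}.

{1, 2, 3, 5, 7, 10, 11, 14}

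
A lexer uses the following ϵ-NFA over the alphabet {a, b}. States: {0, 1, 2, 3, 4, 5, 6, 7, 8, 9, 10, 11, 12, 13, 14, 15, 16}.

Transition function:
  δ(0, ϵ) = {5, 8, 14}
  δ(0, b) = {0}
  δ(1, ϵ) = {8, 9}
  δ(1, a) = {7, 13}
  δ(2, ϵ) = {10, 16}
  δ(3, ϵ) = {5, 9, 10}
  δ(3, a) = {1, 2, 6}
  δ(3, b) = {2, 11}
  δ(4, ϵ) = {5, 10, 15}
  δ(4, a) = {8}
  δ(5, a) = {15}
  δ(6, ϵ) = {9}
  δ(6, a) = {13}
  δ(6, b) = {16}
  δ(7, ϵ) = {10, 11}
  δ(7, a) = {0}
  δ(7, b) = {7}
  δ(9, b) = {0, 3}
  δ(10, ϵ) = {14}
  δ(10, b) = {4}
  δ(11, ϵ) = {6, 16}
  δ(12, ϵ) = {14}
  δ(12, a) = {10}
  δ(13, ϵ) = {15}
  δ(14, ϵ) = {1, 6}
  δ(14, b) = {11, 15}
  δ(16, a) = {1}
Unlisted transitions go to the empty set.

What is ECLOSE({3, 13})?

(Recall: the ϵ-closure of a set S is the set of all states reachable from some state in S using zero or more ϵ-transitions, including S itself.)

{1, 3, 5, 6, 8, 9, 10, 13, 14, 15}

Start with {3, 13}.
From 3 via ϵ: add 5, 9, 10.
From 13 via ϵ: add 15.
From 10 via ϵ: add 14.
From 14 via ϵ: add 1, 6.
From 1 via ϵ: add 8.
No new states can be added; the closed set is {1, 3, 5, 6, 8, 9, 10, 13, 14, 15}.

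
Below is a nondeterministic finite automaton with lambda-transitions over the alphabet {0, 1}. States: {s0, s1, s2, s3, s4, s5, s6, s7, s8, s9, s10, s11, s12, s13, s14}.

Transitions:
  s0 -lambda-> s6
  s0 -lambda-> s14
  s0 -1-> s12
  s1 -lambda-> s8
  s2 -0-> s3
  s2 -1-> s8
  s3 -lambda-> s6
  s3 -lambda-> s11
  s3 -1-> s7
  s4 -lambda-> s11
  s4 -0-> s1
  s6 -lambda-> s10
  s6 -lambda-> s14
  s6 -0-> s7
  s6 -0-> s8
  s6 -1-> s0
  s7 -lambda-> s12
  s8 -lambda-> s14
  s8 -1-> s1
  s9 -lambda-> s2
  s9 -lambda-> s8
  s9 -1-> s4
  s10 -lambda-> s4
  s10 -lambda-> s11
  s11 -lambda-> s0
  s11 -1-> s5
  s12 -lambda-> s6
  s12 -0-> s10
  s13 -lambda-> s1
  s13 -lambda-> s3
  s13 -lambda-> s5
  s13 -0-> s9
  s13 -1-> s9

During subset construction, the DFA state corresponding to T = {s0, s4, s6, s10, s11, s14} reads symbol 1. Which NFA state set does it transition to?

{s0, s4, s5, s6, s10, s11, s12, s14}

s0 on 1 → {s12}.
s6 on 1 → {s0}.
s11 on 1 → {s5}.
No 1-transition from s4, s10, s14.
Union after reading 1: {s0, s5, s12}.
Now take the lambda-closure:
From s0 via lambda: add s6, s14.
From s6 via lambda: add s10.
From s10 via lambda: add s4, s11.
No new states can be added; the closed set is {s0, s4, s5, s6, s10, s11, s12, s14}.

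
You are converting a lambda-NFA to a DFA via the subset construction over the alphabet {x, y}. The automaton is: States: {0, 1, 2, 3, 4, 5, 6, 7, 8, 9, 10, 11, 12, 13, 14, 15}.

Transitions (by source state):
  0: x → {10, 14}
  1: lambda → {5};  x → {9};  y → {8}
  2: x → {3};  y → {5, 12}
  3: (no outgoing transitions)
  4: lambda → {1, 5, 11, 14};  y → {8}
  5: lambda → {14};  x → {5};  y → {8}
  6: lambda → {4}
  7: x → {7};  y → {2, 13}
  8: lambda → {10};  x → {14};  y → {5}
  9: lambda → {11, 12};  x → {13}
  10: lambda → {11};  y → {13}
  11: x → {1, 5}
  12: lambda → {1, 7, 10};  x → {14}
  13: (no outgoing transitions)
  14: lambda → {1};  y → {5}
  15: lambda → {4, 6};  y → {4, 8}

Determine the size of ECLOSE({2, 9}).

Start with {2, 9}.
From 9 via lambda: add 11, 12.
From 12 via lambda: add 1, 7, 10.
From 1 via lambda: add 5.
From 5 via lambda: add 14.
lambda-closure = {1, 2, 5, 7, 9, 10, 11, 12, 14}, which has 9 states.

9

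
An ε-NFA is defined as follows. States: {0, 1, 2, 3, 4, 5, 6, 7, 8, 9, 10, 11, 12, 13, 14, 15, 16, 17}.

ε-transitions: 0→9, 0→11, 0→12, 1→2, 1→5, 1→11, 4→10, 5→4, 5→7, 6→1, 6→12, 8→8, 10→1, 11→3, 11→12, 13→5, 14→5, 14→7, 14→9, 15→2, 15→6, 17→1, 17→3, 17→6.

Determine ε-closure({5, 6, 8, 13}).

Start with {5, 6, 8, 13}.
From 5 via ε: add 4, 7.
From 6 via ε: add 1, 12.
From 1 via ε: add 2, 11.
From 4 via ε: add 10.
From 11 via ε: add 3.
No new states can be added; the closed set is {1, 2, 3, 4, 5, 6, 7, 8, 10, 11, 12, 13}.

{1, 2, 3, 4, 5, 6, 7, 8, 10, 11, 12, 13}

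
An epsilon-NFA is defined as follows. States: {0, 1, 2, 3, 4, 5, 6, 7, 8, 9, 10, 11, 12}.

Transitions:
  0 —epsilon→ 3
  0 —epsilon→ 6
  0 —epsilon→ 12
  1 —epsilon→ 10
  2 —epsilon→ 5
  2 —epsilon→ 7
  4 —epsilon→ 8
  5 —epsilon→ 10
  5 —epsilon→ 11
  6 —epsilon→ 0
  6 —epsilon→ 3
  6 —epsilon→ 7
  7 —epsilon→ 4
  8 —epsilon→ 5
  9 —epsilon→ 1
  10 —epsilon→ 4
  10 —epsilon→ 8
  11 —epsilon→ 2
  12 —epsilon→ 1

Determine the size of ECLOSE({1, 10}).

Start with {1, 10}.
From 10 via epsilon: add 4, 8.
From 8 via epsilon: add 5.
From 5 via epsilon: add 11.
From 11 via epsilon: add 2.
From 2 via epsilon: add 7.
epsilon-closure = {1, 2, 4, 5, 7, 8, 10, 11}, which has 8 states.

8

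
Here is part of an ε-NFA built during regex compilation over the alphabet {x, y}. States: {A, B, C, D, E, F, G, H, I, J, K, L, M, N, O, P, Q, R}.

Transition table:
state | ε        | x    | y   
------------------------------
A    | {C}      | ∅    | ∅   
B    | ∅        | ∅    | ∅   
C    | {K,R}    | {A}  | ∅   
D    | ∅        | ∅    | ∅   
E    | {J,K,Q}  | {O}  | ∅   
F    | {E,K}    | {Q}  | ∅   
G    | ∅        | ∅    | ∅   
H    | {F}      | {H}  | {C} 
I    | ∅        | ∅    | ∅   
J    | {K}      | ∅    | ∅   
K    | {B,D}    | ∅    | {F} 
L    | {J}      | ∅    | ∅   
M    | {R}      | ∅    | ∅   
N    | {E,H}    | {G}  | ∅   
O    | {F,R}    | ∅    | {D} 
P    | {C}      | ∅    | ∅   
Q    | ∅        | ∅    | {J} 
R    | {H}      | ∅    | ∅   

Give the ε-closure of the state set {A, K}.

{A, B, C, D, E, F, H, J, K, Q, R}

Start with {A, K}.
From A via ε: add C.
From K via ε: add B, D.
From C via ε: add R.
From R via ε: add H.
From H via ε: add F.
From F via ε: add E.
From E via ε: add J, Q.
No new states can be added; the closed set is {A, B, C, D, E, F, H, J, K, Q, R}.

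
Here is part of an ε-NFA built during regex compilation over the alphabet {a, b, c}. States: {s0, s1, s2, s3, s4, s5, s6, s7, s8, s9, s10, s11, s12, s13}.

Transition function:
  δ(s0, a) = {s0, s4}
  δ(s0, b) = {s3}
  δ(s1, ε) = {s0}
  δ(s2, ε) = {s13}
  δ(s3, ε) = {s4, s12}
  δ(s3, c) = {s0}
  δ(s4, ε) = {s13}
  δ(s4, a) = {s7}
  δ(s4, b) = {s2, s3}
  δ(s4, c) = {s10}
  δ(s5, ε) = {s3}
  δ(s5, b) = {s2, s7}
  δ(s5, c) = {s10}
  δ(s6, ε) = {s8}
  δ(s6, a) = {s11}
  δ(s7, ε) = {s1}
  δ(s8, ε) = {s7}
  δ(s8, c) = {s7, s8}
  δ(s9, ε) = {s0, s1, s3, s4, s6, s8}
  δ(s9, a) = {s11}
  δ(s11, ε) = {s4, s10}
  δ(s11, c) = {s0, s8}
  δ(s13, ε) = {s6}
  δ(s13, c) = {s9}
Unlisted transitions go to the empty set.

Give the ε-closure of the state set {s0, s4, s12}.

Start with {s0, s4, s12}.
From s4 via ε: add s13.
From s13 via ε: add s6.
From s6 via ε: add s8.
From s8 via ε: add s7.
From s7 via ε: add s1.
No new states can be added; the closed set is {s0, s1, s4, s6, s7, s8, s12, s13}.

{s0, s1, s4, s6, s7, s8, s12, s13}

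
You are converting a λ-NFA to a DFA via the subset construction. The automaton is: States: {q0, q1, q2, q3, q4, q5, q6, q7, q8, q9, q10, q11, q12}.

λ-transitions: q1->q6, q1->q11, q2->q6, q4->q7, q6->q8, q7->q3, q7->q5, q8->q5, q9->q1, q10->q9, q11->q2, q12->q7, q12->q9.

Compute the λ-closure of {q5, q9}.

{q1, q2, q5, q6, q8, q9, q11}

Start with {q5, q9}.
From q9 via λ: add q1.
From q1 via λ: add q6, q11.
From q6 via λ: add q8.
From q11 via λ: add q2.
No new states can be added; the closed set is {q1, q2, q5, q6, q8, q9, q11}.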